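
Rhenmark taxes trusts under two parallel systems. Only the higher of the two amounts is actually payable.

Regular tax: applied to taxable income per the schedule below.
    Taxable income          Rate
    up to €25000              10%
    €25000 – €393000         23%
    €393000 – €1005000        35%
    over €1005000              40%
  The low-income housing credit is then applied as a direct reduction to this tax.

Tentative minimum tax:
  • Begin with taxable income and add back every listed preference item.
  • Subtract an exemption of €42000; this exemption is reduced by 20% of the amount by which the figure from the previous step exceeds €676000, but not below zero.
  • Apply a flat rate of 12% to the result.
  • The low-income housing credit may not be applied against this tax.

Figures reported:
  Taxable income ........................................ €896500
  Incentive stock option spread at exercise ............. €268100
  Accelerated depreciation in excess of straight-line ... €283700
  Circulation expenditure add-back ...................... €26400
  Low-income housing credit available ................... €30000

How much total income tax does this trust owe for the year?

Regular tax:
  €25000 × 10% = €2500
  €368000 × 23% = €84640
  €503500 × 35% = €176225
  → €263365
  Less low-income housing credit €30000 → €233365

Tentative minimum tax:
  Adjusted income: €896500 + €268100 + €283700 + €26400 = €1474700
  Exemption: 20% × (€1474700 − €676000) = €159740 ≥ €42000, so the exemption is fully phased out
  Base: €1474700 − €0 = €1474700
  €1474700 × 12% = €176964

€233365 > €176964, so the regular tax governs.

€233365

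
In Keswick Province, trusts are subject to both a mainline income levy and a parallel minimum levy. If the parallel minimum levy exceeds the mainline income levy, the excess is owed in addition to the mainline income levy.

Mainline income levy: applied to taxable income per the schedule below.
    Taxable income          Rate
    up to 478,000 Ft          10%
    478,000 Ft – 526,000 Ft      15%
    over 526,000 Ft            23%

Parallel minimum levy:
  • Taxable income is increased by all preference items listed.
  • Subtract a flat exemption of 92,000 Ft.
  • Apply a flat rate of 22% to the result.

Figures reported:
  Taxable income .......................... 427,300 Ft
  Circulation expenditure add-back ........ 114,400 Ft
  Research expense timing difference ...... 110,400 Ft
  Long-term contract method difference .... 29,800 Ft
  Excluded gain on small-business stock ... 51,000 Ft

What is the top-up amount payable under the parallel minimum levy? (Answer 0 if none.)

Parallel minimum levy:
  Adjusted income: 427,300 Ft + 114,400 Ft + 110,400 Ft + 29,800 Ft + 51,000 Ft = 732,900 Ft
  Less exemption 92,000 Ft → base 640,900 Ft
  640,900 Ft × 22% = 140,998 Ft

Mainline income levy:
  427,300 Ft × 10% = 42,730 Ft

Excess of parallel minimum levy over mainline income levy: 140,998 Ft − 42,730 Ft = 98,268 Ft.

98,268 Ft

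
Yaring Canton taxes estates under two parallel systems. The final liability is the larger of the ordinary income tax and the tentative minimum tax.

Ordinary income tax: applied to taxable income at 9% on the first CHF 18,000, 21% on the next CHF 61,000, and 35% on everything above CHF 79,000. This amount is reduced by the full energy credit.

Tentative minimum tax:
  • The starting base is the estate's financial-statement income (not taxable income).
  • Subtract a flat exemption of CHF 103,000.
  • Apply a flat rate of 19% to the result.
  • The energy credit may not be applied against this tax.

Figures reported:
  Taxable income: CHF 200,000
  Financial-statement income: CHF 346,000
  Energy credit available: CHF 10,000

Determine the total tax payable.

CHF 46,780

Tentative minimum tax:
  Base (financial-statement income): CHF 346,000
  Less exemption CHF 103,000 → base CHF 243,000
  CHF 243,000 × 19% = CHF 46,170

Ordinary income tax:
  CHF 18,000 × 9% = CHF 1,620
  CHF 61,000 × 21% = CHF 12,810
  CHF 121,000 × 35% = CHF 42,350
  → CHF 56,780
  Less energy credit CHF 10,000 → CHF 46,780

CHF 46,780 > CHF 46,170, so the ordinary income tax governs.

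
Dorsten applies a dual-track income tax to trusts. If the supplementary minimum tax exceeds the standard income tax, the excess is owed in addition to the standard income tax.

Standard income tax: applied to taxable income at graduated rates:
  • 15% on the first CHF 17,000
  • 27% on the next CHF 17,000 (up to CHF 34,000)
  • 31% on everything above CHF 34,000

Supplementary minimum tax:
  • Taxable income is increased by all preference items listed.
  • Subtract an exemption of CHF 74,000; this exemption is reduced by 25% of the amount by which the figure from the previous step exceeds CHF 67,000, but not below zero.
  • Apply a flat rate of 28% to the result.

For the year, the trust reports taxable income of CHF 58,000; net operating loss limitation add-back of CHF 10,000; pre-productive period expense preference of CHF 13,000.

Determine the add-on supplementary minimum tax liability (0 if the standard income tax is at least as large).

Standard income tax:
  CHF 17,000 × 15% = CHF 2,550
  CHF 17,000 × 27% = CHF 4,590
  CHF 24,000 × 31% = CHF 7,440
  → CHF 14,580

Supplementary minimum tax:
  Adjusted income: CHF 58,000 + CHF 10,000 + CHF 13,000 = CHF 81,000
  Exemption: CHF 74,000 − 25% × (CHF 81,000 − CHF 67,000) = CHF 74,000 − CHF 3,500 = CHF 70,500
  Base: CHF 81,000 − CHF 70,500 = CHF 10,500
  CHF 10,500 × 28% = CHF 2,940

CHF 2,940 ≤ CHF 14,580, so no add-on is due.

CHF 0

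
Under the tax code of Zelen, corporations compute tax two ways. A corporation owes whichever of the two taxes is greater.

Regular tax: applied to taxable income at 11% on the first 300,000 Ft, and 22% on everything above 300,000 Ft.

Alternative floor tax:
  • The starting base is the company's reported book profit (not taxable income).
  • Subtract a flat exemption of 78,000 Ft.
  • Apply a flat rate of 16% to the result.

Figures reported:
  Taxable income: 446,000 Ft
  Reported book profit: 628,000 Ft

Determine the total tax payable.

88,000 Ft

Regular tax:
  300,000 Ft × 11% = 33,000 Ft
  146,000 Ft × 22% = 32,120 Ft
  → 65,120 Ft

Alternative floor tax:
  Base (reported book profit): 628,000 Ft
  Less exemption 78,000 Ft → base 550,000 Ft
  550,000 Ft × 16% = 88,000 Ft

88,000 Ft > 65,120 Ft, so the alternative floor tax is the binding amount.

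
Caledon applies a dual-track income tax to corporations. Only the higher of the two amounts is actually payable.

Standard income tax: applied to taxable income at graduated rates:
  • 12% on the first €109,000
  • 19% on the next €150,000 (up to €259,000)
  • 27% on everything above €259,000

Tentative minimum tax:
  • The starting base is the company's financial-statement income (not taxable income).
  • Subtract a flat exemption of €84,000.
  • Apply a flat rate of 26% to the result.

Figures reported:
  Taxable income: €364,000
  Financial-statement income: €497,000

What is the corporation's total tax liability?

Tentative minimum tax:
  Base (financial-statement income): €497,000
  Less exemption €84,000 → base €413,000
  €413,000 × 26% = €107,380

Standard income tax:
  €109,000 × 12% = €13,080
  €150,000 × 19% = €28,500
  €105,000 × 27% = €28,350
  → €69,930

€107,380 > €69,930, so the tentative minimum tax is the binding amount.

€107,380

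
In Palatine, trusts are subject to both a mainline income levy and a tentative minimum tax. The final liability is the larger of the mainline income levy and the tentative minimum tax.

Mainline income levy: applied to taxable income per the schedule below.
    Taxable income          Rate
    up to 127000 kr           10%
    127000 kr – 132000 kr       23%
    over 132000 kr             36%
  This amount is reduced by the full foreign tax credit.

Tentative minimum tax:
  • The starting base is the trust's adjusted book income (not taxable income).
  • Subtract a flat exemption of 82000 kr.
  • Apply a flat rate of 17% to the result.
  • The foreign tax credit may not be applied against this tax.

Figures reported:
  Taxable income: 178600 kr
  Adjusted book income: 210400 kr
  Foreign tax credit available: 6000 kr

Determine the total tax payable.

24626 kr

Tentative minimum tax:
  Base (adjusted book income): 210400 kr
  Less exemption 82000 kr → base 128400 kr
  128400 kr × 17% = 21828 kr

Mainline income levy:
  127000 kr × 10% = 12700 kr
  5000 kr × 23% = 1150 kr
  46600 kr × 36% = 16776 kr
  → 30626 kr
  Less foreign tax credit 6000 kr → 24626 kr

24626 kr > 21828 kr, so the mainline income levy governs.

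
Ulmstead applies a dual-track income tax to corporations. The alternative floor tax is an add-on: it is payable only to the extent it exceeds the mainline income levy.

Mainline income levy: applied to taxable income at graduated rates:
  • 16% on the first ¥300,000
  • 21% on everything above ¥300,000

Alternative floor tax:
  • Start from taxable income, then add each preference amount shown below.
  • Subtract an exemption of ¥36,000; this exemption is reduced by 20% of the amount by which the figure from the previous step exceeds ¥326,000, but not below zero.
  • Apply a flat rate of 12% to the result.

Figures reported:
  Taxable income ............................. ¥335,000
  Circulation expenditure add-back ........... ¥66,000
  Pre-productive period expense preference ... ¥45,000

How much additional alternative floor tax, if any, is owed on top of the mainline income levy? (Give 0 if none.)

¥0

Mainline income levy:
  ¥300,000 × 16% = ¥48,000
  ¥35,000 × 21% = ¥7,350
  → ¥55,350

Alternative floor tax:
  Adjusted income: ¥335,000 + ¥66,000 + ¥45,000 = ¥446,000
  Exemption: ¥36,000 − 20% × (¥446,000 − ¥326,000) = ¥36,000 − ¥24,000 = ¥12,000
  Base: ¥446,000 − ¥12,000 = ¥434,000
  ¥434,000 × 12% = ¥52,080

¥52,080 ≤ ¥55,350, so no add-on is due.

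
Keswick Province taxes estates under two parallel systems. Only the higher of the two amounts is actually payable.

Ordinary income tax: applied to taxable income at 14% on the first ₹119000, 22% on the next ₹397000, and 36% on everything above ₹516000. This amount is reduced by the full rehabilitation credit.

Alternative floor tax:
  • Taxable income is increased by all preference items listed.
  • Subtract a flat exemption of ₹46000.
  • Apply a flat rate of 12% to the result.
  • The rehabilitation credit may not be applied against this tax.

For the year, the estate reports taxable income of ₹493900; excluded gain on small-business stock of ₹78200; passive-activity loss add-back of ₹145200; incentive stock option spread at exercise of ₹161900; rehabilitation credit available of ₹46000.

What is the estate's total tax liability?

₹99984

Alternative floor tax:
  Adjusted income: ₹493900 + ₹78200 + ₹145200 + ₹161900 = ₹879200
  Less exemption ₹46000 → base ₹833200
  ₹833200 × 12% = ₹99984

Ordinary income tax:
  ₹119000 × 14% = ₹16660
  ₹374900 × 22% = ₹82478
  → ₹99138
  Less rehabilitation credit ₹46000 → ₹53138

₹99984 > ₹53138, so the alternative floor tax is the binding amount.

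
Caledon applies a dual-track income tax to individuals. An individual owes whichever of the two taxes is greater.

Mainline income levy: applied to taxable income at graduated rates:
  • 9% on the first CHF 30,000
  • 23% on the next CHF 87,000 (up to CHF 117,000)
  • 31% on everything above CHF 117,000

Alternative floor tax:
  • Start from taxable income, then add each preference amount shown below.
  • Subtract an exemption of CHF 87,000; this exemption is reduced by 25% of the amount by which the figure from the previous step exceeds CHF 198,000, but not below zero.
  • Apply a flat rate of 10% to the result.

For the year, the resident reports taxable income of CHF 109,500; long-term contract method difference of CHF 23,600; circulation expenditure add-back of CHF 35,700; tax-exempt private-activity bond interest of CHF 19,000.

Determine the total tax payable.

Alternative floor tax:
  Adjusted income: CHF 109,500 + CHF 23,600 + CHF 35,700 + CHF 19,000 = CHF 187,800
  Exemption: CHF 187,800 ≤ CHF 198,000, so full CHF 87,000 applies
  Base: CHF 187,800 − CHF 87,000 = CHF 100,800
  CHF 100,800 × 10% = CHF 10,080

Mainline income levy:
  CHF 30,000 × 9% = CHF 2,700
  CHF 79,500 × 23% = CHF 18,285
  → CHF 20,985

CHF 20,985 > CHF 10,080, so the mainline income levy governs.

CHF 20,985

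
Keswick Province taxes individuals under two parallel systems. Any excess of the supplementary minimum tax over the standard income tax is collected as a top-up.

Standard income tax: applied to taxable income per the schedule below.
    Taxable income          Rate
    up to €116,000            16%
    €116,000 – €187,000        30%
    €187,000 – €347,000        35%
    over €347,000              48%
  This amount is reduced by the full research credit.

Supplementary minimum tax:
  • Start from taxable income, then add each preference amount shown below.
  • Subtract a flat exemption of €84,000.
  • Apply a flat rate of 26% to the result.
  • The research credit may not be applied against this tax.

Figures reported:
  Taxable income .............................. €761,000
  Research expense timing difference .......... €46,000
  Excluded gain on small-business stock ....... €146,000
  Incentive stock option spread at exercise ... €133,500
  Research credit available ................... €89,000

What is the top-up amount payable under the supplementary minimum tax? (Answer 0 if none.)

Supplementary minimum tax:
  Adjusted income: €761,000 + €46,000 + €146,000 + €133,500 = €1,086,500
  Less exemption €84,000 → base €1,002,500
  €1,002,500 × 26% = €260,650

Standard income tax:
  €116,000 × 16% = €18,560
  €71,000 × 30% = €21,300
  €160,000 × 35% = €56,000
  €414,000 × 48% = €198,720
  → €294,580
  Less research credit €89,000 → €205,580

Excess of supplementary minimum tax over standard income tax: €260,650 − €205,580 = €55,070.

€55,070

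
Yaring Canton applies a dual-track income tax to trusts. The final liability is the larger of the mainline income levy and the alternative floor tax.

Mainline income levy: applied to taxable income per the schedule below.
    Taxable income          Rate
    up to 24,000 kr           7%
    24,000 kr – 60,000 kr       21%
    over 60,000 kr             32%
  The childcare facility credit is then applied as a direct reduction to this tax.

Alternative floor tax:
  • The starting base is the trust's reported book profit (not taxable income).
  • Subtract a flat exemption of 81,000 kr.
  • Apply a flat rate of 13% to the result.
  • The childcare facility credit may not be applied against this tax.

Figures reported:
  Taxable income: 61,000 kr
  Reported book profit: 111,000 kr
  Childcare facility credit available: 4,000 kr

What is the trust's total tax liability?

Mainline income levy:
  24,000 kr × 7% = 1,680 kr
  36,000 kr × 21% = 7,560 kr
  1,000 kr × 32% = 320 kr
  → 9,560 kr
  Less childcare facility credit 4,000 kr → 5,560 kr

Alternative floor tax:
  Base (reported book profit): 111,000 kr
  Less exemption 81,000 kr → base 30,000 kr
  30,000 kr × 13% = 3,900 kr

5,560 kr > 3,900 kr, so the mainline income levy governs.

5,560 kr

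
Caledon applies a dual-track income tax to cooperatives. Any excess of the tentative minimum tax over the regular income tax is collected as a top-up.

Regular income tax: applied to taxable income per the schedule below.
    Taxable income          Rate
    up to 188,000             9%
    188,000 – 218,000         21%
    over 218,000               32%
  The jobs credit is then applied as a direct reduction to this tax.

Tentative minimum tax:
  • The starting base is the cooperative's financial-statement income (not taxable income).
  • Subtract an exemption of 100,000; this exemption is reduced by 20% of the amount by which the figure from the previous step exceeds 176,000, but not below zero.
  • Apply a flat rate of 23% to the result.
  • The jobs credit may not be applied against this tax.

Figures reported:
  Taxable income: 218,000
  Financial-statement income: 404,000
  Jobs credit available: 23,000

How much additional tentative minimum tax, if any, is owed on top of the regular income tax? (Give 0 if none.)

Regular income tax:
  188,000 × 9% = 16,920
  30,000 × 21% = 6,300
  → 23,220
  Less jobs credit 23,000 → 220

Tentative minimum tax:
  Base (financial-statement income): 404,000
  Exemption: 100,000 − 20% × (404,000 − 176,000) = 100,000 − 45,600 = 54,400
  Base: 404,000 − 54,400 = 349,600
  349,600 × 23% = 80,408

Excess of tentative minimum tax over regular income tax: 80,408 − 220 = 80,188.

80,188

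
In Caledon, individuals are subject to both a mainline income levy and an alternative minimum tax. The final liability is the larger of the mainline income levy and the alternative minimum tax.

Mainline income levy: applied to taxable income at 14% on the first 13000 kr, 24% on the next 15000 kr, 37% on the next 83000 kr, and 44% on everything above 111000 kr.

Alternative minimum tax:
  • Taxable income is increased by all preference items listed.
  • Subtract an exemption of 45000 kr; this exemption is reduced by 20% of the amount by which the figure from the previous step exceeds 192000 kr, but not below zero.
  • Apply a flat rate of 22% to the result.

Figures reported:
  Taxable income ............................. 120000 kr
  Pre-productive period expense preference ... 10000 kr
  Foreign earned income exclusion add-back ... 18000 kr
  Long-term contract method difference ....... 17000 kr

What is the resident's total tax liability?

Mainline income levy:
  13000 kr × 14% = 1820 kr
  15000 kr × 24% = 3600 kr
  83000 kr × 37% = 30710 kr
  9000 kr × 44% = 3960 kr
  → 40090 kr

Alternative minimum tax:
  Adjusted income: 120000 kr + 10000 kr + 18000 kr + 17000 kr = 165000 kr
  Exemption: 165000 kr ≤ 192000 kr, so full 45000 kr applies
  Base: 165000 kr − 45000 kr = 120000 kr
  120000 kr × 22% = 26400 kr

40090 kr > 26400 kr, so the mainline income levy governs.

40090 kr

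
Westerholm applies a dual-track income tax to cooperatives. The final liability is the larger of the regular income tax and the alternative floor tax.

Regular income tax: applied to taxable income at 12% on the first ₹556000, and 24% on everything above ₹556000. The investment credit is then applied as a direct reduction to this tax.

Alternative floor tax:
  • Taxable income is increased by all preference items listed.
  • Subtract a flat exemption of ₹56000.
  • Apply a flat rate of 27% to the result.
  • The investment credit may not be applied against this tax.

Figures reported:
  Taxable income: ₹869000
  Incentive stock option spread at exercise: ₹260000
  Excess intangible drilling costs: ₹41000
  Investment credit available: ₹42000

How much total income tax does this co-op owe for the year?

Regular income tax:
  ₹556000 × 12% = ₹66720
  ₹313000 × 24% = ₹75120
  → ₹141840
  Less investment credit ₹42000 → ₹99840

Alternative floor tax:
  Adjusted income: ₹869000 + ₹260000 + ₹41000 = ₹1170000
  Less exemption ₹56000 → base ₹1114000
  ₹1114000 × 27% = ₹300780

₹300780 > ₹99840, so the alternative floor tax is the binding amount.

₹300780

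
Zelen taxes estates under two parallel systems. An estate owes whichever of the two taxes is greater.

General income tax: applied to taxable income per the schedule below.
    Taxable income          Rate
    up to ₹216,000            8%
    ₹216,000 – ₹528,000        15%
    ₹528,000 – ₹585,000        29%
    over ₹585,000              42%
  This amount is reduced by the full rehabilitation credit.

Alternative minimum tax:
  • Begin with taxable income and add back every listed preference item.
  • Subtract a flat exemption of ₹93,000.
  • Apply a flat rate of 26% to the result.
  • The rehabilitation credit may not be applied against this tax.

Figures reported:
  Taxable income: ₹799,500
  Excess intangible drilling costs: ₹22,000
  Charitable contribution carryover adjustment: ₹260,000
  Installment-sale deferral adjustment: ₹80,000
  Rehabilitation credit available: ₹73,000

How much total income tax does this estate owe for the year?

Alternative minimum tax:
  Adjusted income: ₹799,500 + ₹22,000 + ₹260,000 + ₹80,000 = ₹1,161,500
  Less exemption ₹93,000 → base ₹1,068,500
  ₹1,068,500 × 26% = ₹277,810

General income tax:
  ₹216,000 × 8% = ₹17,280
  ₹312,000 × 15% = ₹46,800
  ₹57,000 × 29% = ₹16,530
  ₹214,500 × 42% = ₹90,090
  → ₹170,700
  Less rehabilitation credit ₹73,000 → ₹97,700

₹277,810 > ₹97,700, so the alternative minimum tax is the binding amount.

₹277,810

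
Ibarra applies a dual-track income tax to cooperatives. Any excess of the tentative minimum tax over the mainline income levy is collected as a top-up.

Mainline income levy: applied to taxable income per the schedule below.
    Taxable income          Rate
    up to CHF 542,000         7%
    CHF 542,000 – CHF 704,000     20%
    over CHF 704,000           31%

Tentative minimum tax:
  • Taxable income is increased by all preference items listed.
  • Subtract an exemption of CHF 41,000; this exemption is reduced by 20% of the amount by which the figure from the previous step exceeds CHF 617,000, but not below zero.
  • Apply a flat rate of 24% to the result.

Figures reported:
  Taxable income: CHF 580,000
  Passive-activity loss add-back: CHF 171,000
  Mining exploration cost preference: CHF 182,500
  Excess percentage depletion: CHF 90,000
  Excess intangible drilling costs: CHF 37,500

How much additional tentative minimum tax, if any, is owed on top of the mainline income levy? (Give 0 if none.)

Tentative minimum tax:
  Adjusted income: CHF 580,000 + CHF 171,000 + CHF 182,500 + CHF 90,000 + CHF 37,500 = CHF 1,061,000
  Exemption: 20% × (CHF 1,061,000 − CHF 617,000) = CHF 88,800 ≥ CHF 41,000, so the exemption is fully phased out
  Base: CHF 1,061,000 − CHF 0 = CHF 1,061,000
  CHF 1,061,000 × 24% = CHF 254,640

Mainline income levy:
  CHF 542,000 × 7% = CHF 37,940
  CHF 38,000 × 20% = CHF 7,600
  → CHF 45,540

Excess of tentative minimum tax over mainline income levy: CHF 254,640 − CHF 45,540 = CHF 209,100.

CHF 209,100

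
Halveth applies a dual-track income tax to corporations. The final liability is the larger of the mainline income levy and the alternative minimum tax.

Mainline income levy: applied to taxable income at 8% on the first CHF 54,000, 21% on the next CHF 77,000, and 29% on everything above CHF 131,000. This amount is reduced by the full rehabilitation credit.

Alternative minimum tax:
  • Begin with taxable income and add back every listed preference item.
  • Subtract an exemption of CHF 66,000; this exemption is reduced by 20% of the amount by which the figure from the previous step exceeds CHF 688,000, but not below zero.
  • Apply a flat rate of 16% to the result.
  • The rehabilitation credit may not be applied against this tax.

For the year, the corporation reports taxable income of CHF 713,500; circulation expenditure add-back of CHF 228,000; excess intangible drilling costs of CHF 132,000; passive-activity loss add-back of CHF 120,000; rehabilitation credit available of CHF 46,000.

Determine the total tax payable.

CHF 190,960

Alternative minimum tax:
  Adjusted income: CHF 713,500 + CHF 228,000 + CHF 132,000 + CHF 120,000 = CHF 1,193,500
  Exemption: 20% × (CHF 1,193,500 − CHF 688,000) = CHF 101,100 ≥ CHF 66,000, so the exemption is fully phased out
  Base: CHF 1,193,500 − CHF 0 = CHF 1,193,500
  CHF 1,193,500 × 16% = CHF 190,960

Mainline income levy:
  CHF 54,000 × 8% = CHF 4,320
  CHF 77,000 × 21% = CHF 16,170
  CHF 582,500 × 29% = CHF 168,925
  → CHF 189,415
  Less rehabilitation credit CHF 46,000 → CHF 143,415

CHF 190,960 > CHF 143,415, so the alternative minimum tax is the binding amount.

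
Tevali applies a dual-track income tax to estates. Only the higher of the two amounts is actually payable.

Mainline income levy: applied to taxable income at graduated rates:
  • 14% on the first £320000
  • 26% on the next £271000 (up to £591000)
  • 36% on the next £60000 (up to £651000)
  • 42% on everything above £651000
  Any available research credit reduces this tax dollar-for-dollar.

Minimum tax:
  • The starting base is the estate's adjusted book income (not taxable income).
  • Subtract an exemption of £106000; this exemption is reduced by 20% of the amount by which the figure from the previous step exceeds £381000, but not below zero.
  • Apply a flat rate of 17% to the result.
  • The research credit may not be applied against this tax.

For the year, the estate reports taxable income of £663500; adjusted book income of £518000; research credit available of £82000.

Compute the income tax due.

£74698

Mainline income levy:
  £320000 × 14% = £44800
  £271000 × 26% = £70460
  £60000 × 36% = £21600
  £12500 × 42% = £5250
  → £142110
  Less research credit £82000 → £60110

Minimum tax:
  Base (adjusted book income): £518000
  Exemption: £106000 − 20% × (£518000 − £381000) = £106000 − £27400 = £78600
  Base: £518000 − £78600 = £439400
  £439400 × 17% = £74698

£74698 > £60110, so the minimum tax is the binding amount.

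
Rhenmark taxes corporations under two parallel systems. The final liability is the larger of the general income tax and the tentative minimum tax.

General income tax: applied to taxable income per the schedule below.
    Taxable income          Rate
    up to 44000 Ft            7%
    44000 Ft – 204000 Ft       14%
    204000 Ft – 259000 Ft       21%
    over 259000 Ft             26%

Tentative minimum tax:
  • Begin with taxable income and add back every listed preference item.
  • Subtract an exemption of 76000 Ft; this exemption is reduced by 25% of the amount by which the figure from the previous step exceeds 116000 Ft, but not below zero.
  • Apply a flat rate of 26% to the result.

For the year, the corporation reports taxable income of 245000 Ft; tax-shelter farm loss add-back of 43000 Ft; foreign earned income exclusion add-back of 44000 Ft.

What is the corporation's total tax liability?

80600 Ft

Tentative minimum tax:
  Adjusted income: 245000 Ft + 43000 Ft + 44000 Ft = 332000 Ft
  Exemption: 76000 Ft − 25% × (332000 Ft − 116000 Ft) = 76000 Ft − 54000 Ft = 22000 Ft
  Base: 332000 Ft − 22000 Ft = 310000 Ft
  310000 Ft × 26% = 80600 Ft

General income tax:
  44000 Ft × 7% = 3080 Ft
  160000 Ft × 14% = 22400 Ft
  41000 Ft × 21% = 8610 Ft
  → 34090 Ft

80600 Ft > 34090 Ft, so the tentative minimum tax is the binding amount.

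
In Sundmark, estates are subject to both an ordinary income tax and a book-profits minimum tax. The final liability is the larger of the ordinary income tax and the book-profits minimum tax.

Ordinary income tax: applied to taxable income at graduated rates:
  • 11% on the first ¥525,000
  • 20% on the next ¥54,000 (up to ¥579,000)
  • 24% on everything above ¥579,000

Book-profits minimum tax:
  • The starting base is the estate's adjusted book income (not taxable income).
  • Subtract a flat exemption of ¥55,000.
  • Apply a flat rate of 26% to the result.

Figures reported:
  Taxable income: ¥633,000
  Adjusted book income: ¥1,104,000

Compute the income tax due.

¥272,740

Book-profits minimum tax:
  Base (adjusted book income): ¥1,104,000
  Less exemption ¥55,000 → base ¥1,049,000
  ¥1,049,000 × 26% = ¥272,740

Ordinary income tax:
  ¥525,000 × 11% = ¥57,750
  ¥54,000 × 20% = ¥10,800
  ¥54,000 × 24% = ¥12,960
  → ¥81,510

¥272,740 > ¥81,510, so the book-profits minimum tax is the binding amount.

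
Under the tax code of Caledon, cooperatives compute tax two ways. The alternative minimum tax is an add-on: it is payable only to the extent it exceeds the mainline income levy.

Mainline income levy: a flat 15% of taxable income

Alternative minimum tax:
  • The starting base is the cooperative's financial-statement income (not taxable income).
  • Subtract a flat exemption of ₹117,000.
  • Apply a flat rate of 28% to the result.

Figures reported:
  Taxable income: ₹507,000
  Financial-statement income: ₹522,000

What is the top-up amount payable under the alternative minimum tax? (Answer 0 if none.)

Alternative minimum tax:
  Base (financial-statement income): ₹522,000
  Less exemption ₹117,000 → base ₹405,000
  ₹405,000 × 28% = ₹113,400

Mainline income levy:
  ₹507,000 × 15% = ₹76,050

Excess of alternative minimum tax over mainline income levy: ₹113,400 − ₹76,050 = ₹37,350.

₹37,350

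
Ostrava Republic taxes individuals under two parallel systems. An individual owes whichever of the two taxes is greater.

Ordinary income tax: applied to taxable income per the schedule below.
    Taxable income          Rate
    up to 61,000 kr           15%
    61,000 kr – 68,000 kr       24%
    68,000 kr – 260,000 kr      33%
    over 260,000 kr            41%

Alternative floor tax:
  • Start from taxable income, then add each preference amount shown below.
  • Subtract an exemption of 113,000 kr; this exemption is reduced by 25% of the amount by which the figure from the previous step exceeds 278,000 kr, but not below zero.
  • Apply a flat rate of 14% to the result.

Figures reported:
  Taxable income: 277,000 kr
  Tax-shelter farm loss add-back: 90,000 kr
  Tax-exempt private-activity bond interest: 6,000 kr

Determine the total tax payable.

81,160 kr

Ordinary income tax:
  61,000 kr × 15% = 9,150 kr
  7,000 kr × 24% = 1,680 kr
  192,000 kr × 33% = 63,360 kr
  17,000 kr × 41% = 6,970 kr
  → 81,160 kr

Alternative floor tax:
  Adjusted income: 277,000 kr + 90,000 kr + 6,000 kr = 373,000 kr
  Exemption: 113,000 kr − 25% × (373,000 kr − 278,000 kr) = 113,000 kr − 23,750 kr = 89,250 kr
  Base: 373,000 kr − 89,250 kr = 283,750 kr
  283,750 kr × 14% = 39,725 kr

81,160 kr > 39,725 kr, so the ordinary income tax governs.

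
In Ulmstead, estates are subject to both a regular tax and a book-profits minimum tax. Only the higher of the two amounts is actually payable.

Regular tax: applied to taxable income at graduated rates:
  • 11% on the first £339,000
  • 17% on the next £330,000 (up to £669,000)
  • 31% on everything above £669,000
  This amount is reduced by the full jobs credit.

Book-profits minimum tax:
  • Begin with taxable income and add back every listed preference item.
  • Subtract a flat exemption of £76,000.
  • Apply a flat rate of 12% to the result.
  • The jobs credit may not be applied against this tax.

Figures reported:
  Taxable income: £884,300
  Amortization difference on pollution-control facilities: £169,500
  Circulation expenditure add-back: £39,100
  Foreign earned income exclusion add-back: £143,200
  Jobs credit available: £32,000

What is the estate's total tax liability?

Regular tax:
  £339,000 × 11% = £37,290
  £330,000 × 17% = £56,100
  £215,300 × 31% = £66,743
  → £160,133
  Less jobs credit £32,000 → £128,133

Book-profits minimum tax:
  Adjusted income: £884,300 + £169,500 + £39,100 + £143,200 = £1,236,100
  Less exemption £76,000 → base £1,160,100
  £1,160,100 × 12% = £139,212

£139,212 > £128,133, so the book-profits minimum tax is the binding amount.

£139,212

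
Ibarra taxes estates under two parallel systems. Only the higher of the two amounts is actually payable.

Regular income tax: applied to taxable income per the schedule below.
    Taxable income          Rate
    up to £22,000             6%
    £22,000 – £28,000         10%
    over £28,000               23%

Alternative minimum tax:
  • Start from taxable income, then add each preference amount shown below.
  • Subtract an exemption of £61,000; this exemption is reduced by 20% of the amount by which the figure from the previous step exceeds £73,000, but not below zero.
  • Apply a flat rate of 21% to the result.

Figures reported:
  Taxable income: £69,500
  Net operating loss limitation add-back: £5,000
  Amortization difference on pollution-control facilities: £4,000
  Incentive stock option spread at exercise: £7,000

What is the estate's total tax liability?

Alternative minimum tax:
  Adjusted income: £69,500 + £5,000 + £4,000 + £7,000 = £85,500
  Exemption: £61,000 − 20% × (£85,500 − £73,000) = £61,000 − £2,500 = £58,500
  Base: £85,500 − £58,500 = £27,000
  £27,000 × 21% = £5,670

Regular income tax:
  £22,000 × 6% = £1,320
  £6,000 × 10% = £600
  £41,500 × 23% = £9,545
  → £11,465

£11,465 > £5,670, so the regular income tax governs.

£11,465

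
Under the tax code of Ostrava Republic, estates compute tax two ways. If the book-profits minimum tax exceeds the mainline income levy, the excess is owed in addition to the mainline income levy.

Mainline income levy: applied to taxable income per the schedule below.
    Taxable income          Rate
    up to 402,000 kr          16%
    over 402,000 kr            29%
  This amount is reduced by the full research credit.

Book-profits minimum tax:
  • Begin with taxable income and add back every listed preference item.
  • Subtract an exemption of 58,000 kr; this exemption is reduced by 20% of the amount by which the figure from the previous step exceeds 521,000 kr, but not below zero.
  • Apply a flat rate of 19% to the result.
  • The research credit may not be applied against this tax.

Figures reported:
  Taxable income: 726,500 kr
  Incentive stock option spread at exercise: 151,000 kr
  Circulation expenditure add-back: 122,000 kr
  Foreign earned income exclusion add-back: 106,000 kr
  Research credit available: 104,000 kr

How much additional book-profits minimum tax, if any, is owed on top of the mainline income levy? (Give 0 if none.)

155,620 kr

Book-profits minimum tax:
  Adjusted income: 726,500 kr + 151,000 kr + 122,000 kr + 106,000 kr = 1,105,500 kr
  Exemption: 20% × (1,105,500 kr − 521,000 kr) = 116,900 kr ≥ 58,000 kr, so the exemption is fully phased out
  Base: 1,105,500 kr − 0 kr = 1,105,500 kr
  1,105,500 kr × 19% = 210,045 kr

Mainline income levy:
  402,000 kr × 16% = 64,320 kr
  324,500 kr × 29% = 94,105 kr
  → 158,425 kr
  Less research credit 104,000 kr → 54,425 kr

Excess of book-profits minimum tax over mainline income levy: 210,045 kr − 54,425 kr = 155,620 kr.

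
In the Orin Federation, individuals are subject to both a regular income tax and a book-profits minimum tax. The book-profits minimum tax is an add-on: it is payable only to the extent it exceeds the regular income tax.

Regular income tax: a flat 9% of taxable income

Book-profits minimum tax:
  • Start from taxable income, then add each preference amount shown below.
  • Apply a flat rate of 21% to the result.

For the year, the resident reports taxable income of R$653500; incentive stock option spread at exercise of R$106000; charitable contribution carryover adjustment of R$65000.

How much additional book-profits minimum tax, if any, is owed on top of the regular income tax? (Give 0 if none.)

R$114330

Book-profits minimum tax:
  Adjusted income: R$653500 + R$106000 + R$65000 = R$824500
  R$824500 × 21% = R$173145

Regular income tax:
  R$653500 × 9% = R$58815

Excess of book-profits minimum tax over regular income tax: R$173145 − R$58815 = R$114330.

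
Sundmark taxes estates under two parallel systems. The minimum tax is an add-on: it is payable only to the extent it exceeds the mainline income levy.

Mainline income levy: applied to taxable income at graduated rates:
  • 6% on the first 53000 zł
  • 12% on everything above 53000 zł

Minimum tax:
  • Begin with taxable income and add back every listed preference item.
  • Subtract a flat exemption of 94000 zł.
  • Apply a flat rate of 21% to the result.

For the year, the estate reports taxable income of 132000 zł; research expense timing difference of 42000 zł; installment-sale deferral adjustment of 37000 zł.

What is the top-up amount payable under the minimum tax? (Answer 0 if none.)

11910 zł

Minimum tax:
  Adjusted income: 132000 zł + 42000 zł + 37000 zł = 211000 zł
  Less exemption 94000 zł → base 117000 zł
  117000 zł × 21% = 24570 zł

Mainline income levy:
  53000 zł × 6% = 3180 zł
  79000 zł × 12% = 9480 zł
  → 12660 zł

Excess of minimum tax over mainline income levy: 24570 zł − 12660 zł = 11910 zł.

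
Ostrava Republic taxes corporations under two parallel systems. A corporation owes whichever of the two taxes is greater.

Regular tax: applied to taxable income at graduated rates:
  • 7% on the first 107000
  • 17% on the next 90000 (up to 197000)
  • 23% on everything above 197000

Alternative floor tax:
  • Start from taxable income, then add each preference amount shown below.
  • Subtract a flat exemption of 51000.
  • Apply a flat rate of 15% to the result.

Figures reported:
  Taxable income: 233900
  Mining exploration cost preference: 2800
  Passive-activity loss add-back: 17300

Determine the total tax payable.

31277

Regular tax:
  107000 × 7% = 7490
  90000 × 17% = 15300
  36900 × 23% = 8487
  → 31277

Alternative floor tax:
  Adjusted income: 233900 + 2800 + 17300 = 254000
  Less exemption 51000 → base 203000
  203000 × 15% = 30450

31277 > 30450, so the regular tax governs.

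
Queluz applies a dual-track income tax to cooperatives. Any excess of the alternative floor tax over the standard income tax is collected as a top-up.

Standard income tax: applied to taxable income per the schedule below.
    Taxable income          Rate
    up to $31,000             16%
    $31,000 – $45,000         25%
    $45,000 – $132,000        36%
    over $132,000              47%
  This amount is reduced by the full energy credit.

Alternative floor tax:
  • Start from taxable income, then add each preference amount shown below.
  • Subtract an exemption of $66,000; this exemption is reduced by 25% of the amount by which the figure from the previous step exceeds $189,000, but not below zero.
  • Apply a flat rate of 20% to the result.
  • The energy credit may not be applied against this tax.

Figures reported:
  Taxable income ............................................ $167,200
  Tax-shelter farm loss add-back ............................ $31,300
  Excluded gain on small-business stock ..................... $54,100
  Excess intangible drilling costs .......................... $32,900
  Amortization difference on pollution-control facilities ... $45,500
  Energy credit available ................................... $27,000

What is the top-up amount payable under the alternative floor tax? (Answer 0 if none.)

$30,776

Standard income tax:
  $31,000 × 16% = $4,960
  $14,000 × 25% = $3,500
  $87,000 × 36% = $31,320
  $35,200 × 47% = $16,544
  → $56,324
  Less energy credit $27,000 → $29,324

Alternative floor tax:
  Adjusted income: $167,200 + $31,300 + $54,100 + $32,900 + $45,500 = $331,000
  Exemption: $66,000 − 25% × ($331,000 − $189,000) = $66,000 − $35,500 = $30,500
  Base: $331,000 − $30,500 = $300,500
  $300,500 × 20% = $60,100

Excess of alternative floor tax over standard income tax: $60,100 − $29,324 = $30,776.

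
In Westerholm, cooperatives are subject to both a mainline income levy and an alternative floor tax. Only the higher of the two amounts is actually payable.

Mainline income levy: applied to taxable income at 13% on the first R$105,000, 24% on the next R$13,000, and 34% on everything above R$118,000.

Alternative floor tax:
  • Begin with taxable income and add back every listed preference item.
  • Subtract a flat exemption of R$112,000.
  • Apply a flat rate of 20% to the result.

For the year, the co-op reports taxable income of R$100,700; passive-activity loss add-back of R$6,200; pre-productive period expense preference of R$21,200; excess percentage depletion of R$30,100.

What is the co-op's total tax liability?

R$13,091

Mainline income levy:
  R$100,700 × 13% = R$13,091

Alternative floor tax:
  Adjusted income: R$100,700 + R$6,200 + R$21,200 + R$30,100 = R$158,200
  Less exemption R$112,000 → base R$46,200
  R$46,200 × 20% = R$9,240

R$13,091 > R$9,240, so the mainline income levy governs.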